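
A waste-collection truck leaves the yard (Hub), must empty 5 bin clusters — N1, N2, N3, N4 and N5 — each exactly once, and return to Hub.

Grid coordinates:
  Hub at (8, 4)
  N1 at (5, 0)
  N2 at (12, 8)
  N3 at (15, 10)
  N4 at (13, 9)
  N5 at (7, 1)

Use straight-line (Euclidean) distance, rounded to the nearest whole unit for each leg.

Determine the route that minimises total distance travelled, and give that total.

There are 60 distinct closed tours to check (reversals are equivalent).
Hub → N1 → N2 → N3 → N4 → N5 → Hub: 5+11+4+2+10+3 = 35
Hub → N1 → N2 → N3 → N5 → N4 → Hub: 5+11+4+12+10+7 = 49
Hub → N1 → N2 → N4 → N3 → N5 → Hub: 5+11+1+2+12+3 = 34
Hub → N1 → N2 → N4 → N5 → N3 → Hub: 5+11+1+10+12+9 = 48
Hub → N1 → N2 → N5 → N3 → N4 → Hub: 5+11+9+12+2+7 = 46
Hub → N1 → N2 → N5 → N4 → N3 → Hub: 5+11+9+10+2+9 = 46
Hub → N1 → N3 → N2 → N4 → N5 → Hub: 5+14+4+1+10+3 = 37
Hub → N1 → N3 → N2 → N5 → N4 → Hub: 5+14+4+9+10+7 = 49
Hub → N1 → N3 → N4 → N2 → N5 → Hub: 5+14+2+1+9+3 = 34
Hub → N1 → N3 → N4 → N5 → N2 → Hub: 5+14+2+10+9+6 = 46
Hub → N1 → N3 → N5 → N2 → N4 → Hub: 5+14+12+9+1+7 = 48
Hub → N1 → N3 → N5 → N4 → N2 → Hub: 5+14+12+10+1+6 = 48
Hub → N1 → N4 → N2 → N3 → N5 → Hub: 5+12+1+4+12+3 = 37
Hub → N1 → N4 → N2 → N5 → N3 → Hub: 5+12+1+9+12+9 = 48
… (46 more)
Hub → N1 → N5 → N2 → N4 → N3 → Hub: 5+2+9+1+2+9 = 28  ← best
The minimum is 28.
One optimal route: Hub → N1 → N5 → N2 → N4 → N3 → Hub (or its reverse).

Shortest round trip = 28.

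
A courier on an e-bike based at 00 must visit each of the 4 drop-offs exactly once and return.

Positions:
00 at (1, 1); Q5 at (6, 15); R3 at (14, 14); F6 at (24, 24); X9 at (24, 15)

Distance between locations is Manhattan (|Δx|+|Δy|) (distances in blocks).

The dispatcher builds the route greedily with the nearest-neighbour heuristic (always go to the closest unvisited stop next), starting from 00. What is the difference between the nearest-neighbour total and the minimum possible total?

Excess over optimum: 2 blocks.

00: Q5=19, R3=26, X9=37, F6=46 ⇒ Q5
Q5: R3=9, X9=18, F6=27 ⇒ R3
R3: X9=11, F6=20 ⇒ X9
X9: F6=9 ⇒ F6
NN route 00 → Q5 → R3 → X9 → F6 → 00 costs 94.
Optimal: 00 → Q5 → F6 → X9 → R3 → 00 costs 92 (by enumerating all 12 distinct tours).
Excess = 94 − 92 = 2.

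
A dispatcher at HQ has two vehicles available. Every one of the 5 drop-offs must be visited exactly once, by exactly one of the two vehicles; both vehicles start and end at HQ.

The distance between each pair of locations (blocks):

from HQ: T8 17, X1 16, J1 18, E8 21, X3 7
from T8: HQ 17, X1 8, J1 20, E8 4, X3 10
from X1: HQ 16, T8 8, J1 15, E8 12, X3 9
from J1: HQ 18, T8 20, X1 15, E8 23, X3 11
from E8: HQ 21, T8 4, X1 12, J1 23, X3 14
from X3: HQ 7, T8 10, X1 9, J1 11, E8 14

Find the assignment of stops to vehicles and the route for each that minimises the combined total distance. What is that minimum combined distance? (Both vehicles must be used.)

There are 2^4 − 1 = 15 ways to divide the 5 stops into two non-empty groups. For each, the best each vehicle can do is its own shortest tour through its group:
  {T8} + {X1, J1, E8, X3}: 34 + 66 = 100
  {X1} + {T8, J1, E8, X3}: 32 + 62 = 94
  {T8, X1} + {J1, E8, X3}: 41 + 62 = 103
  {J1} + {T8, X1, E8, X3}: 36 + 49 = 85
  {T8, J1} + {X1, E8, X3}: 55 + 49 = 104
  {X1, J1} + {T8, E8, X3}: 49 + 42 = 91
  … (15 splits in total)
  {T8, X1, J1, E8} + {X3}: 66 + 14 = 80  ← best
Best: vehicle 1 HQ → T8 → E8 → X1 → J1 → HQ = 66; vehicle 2 HQ → X3 → HQ = 14; combined 80.

Minimum combined distance: 80 blocks.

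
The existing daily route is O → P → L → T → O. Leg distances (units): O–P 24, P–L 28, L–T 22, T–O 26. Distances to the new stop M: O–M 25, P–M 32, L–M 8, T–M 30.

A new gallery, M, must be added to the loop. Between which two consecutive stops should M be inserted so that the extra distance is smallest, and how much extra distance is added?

Minimum extra distance: 12, inserting M between P and L.

Insertion cost between consecutive stops i–j is d(i,M) + d(M,j) − d(i,j):
  between O and P: 25 + 32 − 24 = 33
  between P and L: 32 + 8 − 28 = 12
  between L and T: 8 + 30 − 22 = 16
  between T and O: 30 + 25 − 26 = 29
Cheapest insertion is between P and L, adding 12.
New total = 100 + 12 = 112.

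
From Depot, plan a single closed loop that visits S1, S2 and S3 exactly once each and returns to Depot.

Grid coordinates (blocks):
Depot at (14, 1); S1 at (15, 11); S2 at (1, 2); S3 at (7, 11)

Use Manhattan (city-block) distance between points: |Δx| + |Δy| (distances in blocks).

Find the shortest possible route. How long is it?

Minimum total distance: 48 blocks.

Depot → S1 → S2 → S3 → Depot: 11+23+15+17 = 66
Depot → S1 → S3 → S2 → Depot: 11+8+15+14 = 48
Depot → S2 → S1 → S3 → Depot: 14+23+8+17 = 62
The minimum is 48.
One optimal route: Depot → S1 → S3 → S2 → Depot (or its reverse).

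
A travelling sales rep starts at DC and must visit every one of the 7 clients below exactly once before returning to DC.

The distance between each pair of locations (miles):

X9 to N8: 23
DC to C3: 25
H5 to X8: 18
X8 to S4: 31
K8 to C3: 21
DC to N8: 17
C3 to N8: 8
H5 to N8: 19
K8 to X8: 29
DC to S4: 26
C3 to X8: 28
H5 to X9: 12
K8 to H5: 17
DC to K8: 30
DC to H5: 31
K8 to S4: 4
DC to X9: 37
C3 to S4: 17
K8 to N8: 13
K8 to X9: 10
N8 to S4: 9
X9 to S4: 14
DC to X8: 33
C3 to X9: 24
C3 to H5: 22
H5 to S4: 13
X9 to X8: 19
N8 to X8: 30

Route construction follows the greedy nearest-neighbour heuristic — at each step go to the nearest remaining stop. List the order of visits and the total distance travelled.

DC → [N8:17 / C3:25 / S4:26 / K8:30 / H5:31 / X8:33 / X9:37] → N8 (17)
N8 → [C3:8 / S4:9 / K8:13 / H5:19 / X9:23 / X8:30] → C3 (8)
C3 → [S4:17 / K8:21 / H5:22 / X9:24 / X8:28] → S4 (17)
S4 → [K8:4 / H5:13 / X9:14 / X8:31] → K8 (4)
K8 → [X9:10 / H5:17 / X8:29] → X9 (10)
X9 → [H5:12 / X8:19] → H5 (12)
H5 → [X8:18] → X8 (18)
Return X8→DC: 33.
Total = 17 + 8 + 17 + 4 + 10 + 12 + 18 + 33 = 119.

119 miles along DC → N8 → C3 → S4 → K8 → X9 → H5 → X8 → DC.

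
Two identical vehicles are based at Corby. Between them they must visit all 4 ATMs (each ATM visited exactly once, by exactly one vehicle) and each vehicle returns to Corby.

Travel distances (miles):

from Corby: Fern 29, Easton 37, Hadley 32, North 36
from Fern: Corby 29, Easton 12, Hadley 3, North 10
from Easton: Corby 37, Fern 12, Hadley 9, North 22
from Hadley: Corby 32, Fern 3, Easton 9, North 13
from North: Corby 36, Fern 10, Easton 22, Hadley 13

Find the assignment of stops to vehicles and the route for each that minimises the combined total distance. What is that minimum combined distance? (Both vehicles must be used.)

Minimum combined distance: 150 miles.

Try each way of splitting the stops between the two vehicles (each non-empty) and, for each split, find the best tour for each vehicle:
  {Fern} + {Easton, Hadley, North}: 58 + 95 = 153
  {Easton} + {Fern, Hadley, North}: 74 + 81 = 155
  {Fern, Easton} + {Hadley, North}: 78 + 81 = 159
  {Hadley} + {Fern, Easton, North}: 64 + 95 = 159
  {Fern, Hadley} + {Easton, North}: 64 + 95 = 159
  {Easton, Hadley} + {Fern, North}: 78 + 75 = 153
  … (7 splits in total)
  {Fern, Easton, Hadley} + {North}: 78 + 72 = 150  ← best
Best: vehicle 1 Corby → Fern → Hadley → Easton → Corby = 78; vehicle 2 Corby → North → Corby = 72; combined 150.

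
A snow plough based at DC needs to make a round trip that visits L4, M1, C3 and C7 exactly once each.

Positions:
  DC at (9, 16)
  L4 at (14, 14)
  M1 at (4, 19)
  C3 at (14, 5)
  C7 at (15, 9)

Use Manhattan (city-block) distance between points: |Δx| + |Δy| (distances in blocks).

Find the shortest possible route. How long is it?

50 blocks — the shortest possible round trip.

There are 12 distinct closed tours to check (reversals are equivalent).
DC-L4-M1-C3-C7-DC: 7+15+24+5+13 = 64
DC-L4-M1-C7-C3-DC: 7+15+21+5+16 = 64
DC-L4-C3-M1-C7-DC: 7+9+24+21+13 = 74
DC-L4-C3-C7-M1-DC: 7+9+5+21+8 = 50
DC-L4-C7-M1-C3-DC: 7+6+21+24+16 = 74
DC-L4-C7-C3-M1-DC: 7+6+5+24+8 = 50
DC-M1-L4-C3-C7-DC: 8+15+9+5+13 = 50
DC-M1-L4-C7-C3-DC: 8+15+6+5+16 = 50
DC-M1-C3-L4-C7-DC: 8+24+9+6+13 = 60
DC-M1-C7-L4-C3-DC: 8+21+6+9+16 = 60
DC-C3-L4-M1-C7-DC: 16+9+15+21+13 = 74
DC-C3-M1-L4-C7-DC: 16+24+15+6+13 = 74
The minimum is 50.
One optimal route: DC → L4 → C3 → C7 → M1 → DC (or its reverse).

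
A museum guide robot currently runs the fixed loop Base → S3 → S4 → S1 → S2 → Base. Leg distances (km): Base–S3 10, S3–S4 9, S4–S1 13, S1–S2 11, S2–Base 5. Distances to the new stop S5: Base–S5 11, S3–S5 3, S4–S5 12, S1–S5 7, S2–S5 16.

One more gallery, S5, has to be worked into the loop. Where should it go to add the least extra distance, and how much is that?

Insertion cost between consecutive stops i–j is d(i,S5) + d(S5,j) − d(i,j):
  between Base and S3: 11 + 3 − 10 = 4
  between S3 and S4: 3 + 12 − 9 = 6
  between S4 and S1: 12 + 7 − 13 = 6
  between S1 and S2: 7 + 16 − 11 = 12
  between S2 and Base: 16 + 11 − 5 = 22
Cheapest insertion is between Base and S3, adding 4.
New total = 48 + 4 = 52.

Adding 4 km by placing S5 on the Base–S3 leg.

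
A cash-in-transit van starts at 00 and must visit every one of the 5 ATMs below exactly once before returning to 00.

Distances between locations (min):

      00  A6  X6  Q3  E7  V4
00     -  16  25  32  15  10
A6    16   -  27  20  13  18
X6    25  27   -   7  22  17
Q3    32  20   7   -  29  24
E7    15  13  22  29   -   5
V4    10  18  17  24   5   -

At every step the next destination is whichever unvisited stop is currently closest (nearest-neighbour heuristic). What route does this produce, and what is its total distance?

At 00 the remaining stops are V4 10, E7 15, A6 16, X6 25, Q3 32; go to V4.
At V4 the remaining stops are E7 5, X6 17, A6 18, Q3 24; go to E7.
At E7 the remaining stops are A6 13, X6 22, Q3 29; go to A6.
At A6 the remaining stops are Q3 20, X6 27; go to Q3.
At Q3 the remaining stops are X6 7; go to X6.
Return X6→00: 25.
Total = 10 + 5 + 13 + 20 + 7 + 25 = 80.

Nearest-neighbour total = 80 min; route 00 → V4 → E7 → A6 → Q3 → X6 → 00.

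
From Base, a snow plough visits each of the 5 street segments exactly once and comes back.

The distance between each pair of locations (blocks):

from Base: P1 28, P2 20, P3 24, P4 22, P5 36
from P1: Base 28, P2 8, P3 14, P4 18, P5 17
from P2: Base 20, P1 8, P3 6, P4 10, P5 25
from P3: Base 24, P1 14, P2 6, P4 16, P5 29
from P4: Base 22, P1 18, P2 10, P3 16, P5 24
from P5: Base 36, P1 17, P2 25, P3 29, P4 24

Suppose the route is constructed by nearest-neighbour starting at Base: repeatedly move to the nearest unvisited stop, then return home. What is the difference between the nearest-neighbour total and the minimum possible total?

Excess over optimum: 2 blocks.

Base: P2=20, P4=22, P3=24, P1=28, P5=36 ⇒ P2
P2: P3=6, P1=8, P4=10, P5=25 ⇒ P3
P3: P1=14, P4=16, P5=29 ⇒ P1
P1: P5=17, P4=18 ⇒ P5
P5: P4=24 ⇒ P4
NN route Base → P2 → P3 → P1 → P5 → P4 → Base costs 103.
Optimal: Base → P3 → P2 → P1 → P5 → P4 → Base costs 101 (by enumerating all 60 distinct tours).
Excess = 103 − 101 = 2.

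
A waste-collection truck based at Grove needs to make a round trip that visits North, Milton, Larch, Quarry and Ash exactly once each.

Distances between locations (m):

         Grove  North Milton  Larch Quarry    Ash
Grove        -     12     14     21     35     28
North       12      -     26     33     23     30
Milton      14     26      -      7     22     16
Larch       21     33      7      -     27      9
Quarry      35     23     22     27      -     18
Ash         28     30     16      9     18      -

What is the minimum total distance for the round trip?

Shortest round trip = 83 m.

Grove→North→Milton→Larch→Quarry→Ash→Grove: 12+26+7+27+18+28 = 118
Grove→North→Milton→Larch→Ash→Quarry→Grove: 12+26+7+9+18+35 = 107
Grove→North→Milton→Quarry→Larch→Ash→Grove: 12+26+22+27+9+28 = 124
Grove→North→Milton→Quarry→Ash→Larch→Grove: 12+26+22+18+9+21 = 108
Grove→North→Milton→Ash→Larch→Quarry→Grove: 12+26+16+9+27+35 = 125
Grove→North→Milton→Ash→Quarry→Larch→Grove: 12+26+16+18+27+21 = 120
Grove→North→Larch→Milton→Quarry→Ash→Grove: 12+33+7+22+18+28 = 120
Grove→North→Larch→Milton→Ash→Quarry→Grove: 12+33+7+16+18+35 = 121
Grove→North→Larch→Quarry→Milton→Ash→Grove: 12+33+27+22+16+28 = 138
Grove→North→Larch→Quarry→Ash→Milton→Grove: 12+33+27+18+16+14 = 120
Grove→North→Larch→Ash→Milton→Quarry→Grove: 12+33+9+16+22+35 = 127
Grove→North→Larch→Ash→Quarry→Milton→Grove: 12+33+9+18+22+14 = 108
Grove→North→Quarry→Milton→Larch→Ash→Grove: 12+23+22+7+9+28 = 101
Grove→North→Quarry→Milton→Ash→Larch→Grove: 12+23+22+16+9+21 = 103
… (46 more)
Grove→North→Quarry→Ash→Larch→Milton→Grove: 12+23+18+9+7+14 = 83  ← best
The minimum is 83.
One optimal route: Grove → North → Quarry → Ash → Larch → Milton → Grove (or its reverse).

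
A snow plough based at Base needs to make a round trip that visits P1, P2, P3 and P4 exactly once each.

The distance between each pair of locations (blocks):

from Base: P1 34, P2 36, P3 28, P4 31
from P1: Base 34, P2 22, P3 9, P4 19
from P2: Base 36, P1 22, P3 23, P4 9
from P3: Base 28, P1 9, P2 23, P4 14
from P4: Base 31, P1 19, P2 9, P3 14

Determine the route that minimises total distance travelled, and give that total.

Shortest round trip = 99 blocks.

There are 12 distinct closed tours to check (reversals are equivalent).
Base→P1→P2→P3→P4→Base: 34+22+23+14+31 = 124
Base→P1→P2→P4→P3→Base: 34+22+9+14+28 = 107
Base→P1→P3→P2→P4→Base: 34+9+23+9+31 = 106
Base→P1→P3→P4→P2→Base: 34+9+14+9+36 = 102
Base→P1→P4→P2→P3→Base: 34+19+9+23+28 = 113
Base→P1→P4→P3→P2→Base: 34+19+14+23+36 = 126
Base→P2→P1→P3→P4→Base: 36+22+9+14+31 = 112
Base→P2→P1→P4→P3→Base: 36+22+19+14+28 = 119
Base→P2→P3→P1→P4→Base: 36+23+9+19+31 = 118
Base→P2→P4→P1→P3→Base: 36+9+19+9+28 = 101
Base→P3→P1→P2→P4→Base: 28+9+22+9+31 = 99
Base→P3→P2→P1→P4→Base: 28+23+22+19+31 = 123
The minimum is 99.
One optimal route: Base → P3 → P1 → P2 → P4 → Base (or its reverse).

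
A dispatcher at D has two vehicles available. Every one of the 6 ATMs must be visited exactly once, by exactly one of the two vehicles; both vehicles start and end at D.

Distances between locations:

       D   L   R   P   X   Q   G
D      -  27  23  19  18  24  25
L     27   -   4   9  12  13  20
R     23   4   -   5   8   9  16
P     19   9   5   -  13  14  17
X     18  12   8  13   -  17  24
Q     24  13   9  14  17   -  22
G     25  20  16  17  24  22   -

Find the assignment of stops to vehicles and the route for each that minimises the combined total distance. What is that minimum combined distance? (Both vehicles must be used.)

Minimum combined distance: 124.

There are 2^5 − 1 = 31 ways to divide the 6 stops into two non-empty groups. For each, the best each vehicle can do is its own shortest tour through its group:
  {L} + {R, P, X, Q, G}: 54 + 91 = 145
  {R} + {L, P, X, Q, G}: 46 + 99 = 145
  {L, R} + {P, X, Q, G}: 54 + 91 = 145
  {P} + {L, R, X, Q, G}: 38 + 90 = 128
  {L, P} + {R, X, Q, G}: 55 + 82 = 137
  {R, P} + {L, X, Q, G}: 47 + 90 = 137
  … (31 splits in total)
  {X} + {L, R, P, Q, G}: 36 + 88 = 124  ← best
Best: vehicle 1 D → X → D = 36; vehicle 2 D → P → L → R → Q → G → D = 88; combined 124.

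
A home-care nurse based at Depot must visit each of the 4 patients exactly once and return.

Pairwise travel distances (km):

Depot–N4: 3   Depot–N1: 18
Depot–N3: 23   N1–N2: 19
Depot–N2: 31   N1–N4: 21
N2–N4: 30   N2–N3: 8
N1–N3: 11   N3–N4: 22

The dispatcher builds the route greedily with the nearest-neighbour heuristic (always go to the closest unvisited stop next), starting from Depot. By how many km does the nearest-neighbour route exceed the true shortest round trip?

From Depot: N4=3, N1=18, N3=23, N2=31 → choose N4 (3).
From N4: N1=21, N3=22, N2=30 → choose N1 (21).
From N1: N3=11, N2=19 → choose N3 (11).
From N3: N2=8 → choose N2 (8).
NN route Depot → N4 → N1 → N3 → N2 → Depot costs 74.
Optimal: Depot → N1 → N2 → N3 → N4 → Depot costs 70 (by enumerating all 12 distinct tours).
Excess = 74 − 70 = 4.

4 km longer than the optimal tour.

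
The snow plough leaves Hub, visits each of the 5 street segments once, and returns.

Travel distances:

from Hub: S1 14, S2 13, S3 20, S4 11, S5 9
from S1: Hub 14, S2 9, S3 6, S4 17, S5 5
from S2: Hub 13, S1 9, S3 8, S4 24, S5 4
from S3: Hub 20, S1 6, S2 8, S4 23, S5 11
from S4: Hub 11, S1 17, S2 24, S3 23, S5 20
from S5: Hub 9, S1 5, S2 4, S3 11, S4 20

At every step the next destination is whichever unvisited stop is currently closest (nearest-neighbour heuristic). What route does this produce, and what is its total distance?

55 along Hub → S5 → S2 → S3 → S1 → S4 → Hub.

At Hub the remaining stops are S5 9, S4 11, S2 13, S1 14, S3 20; go to S5.
At S5 the remaining stops are S2 4, S1 5, S3 11, S4 20; go to S2.
At S2 the remaining stops are S3 8, S1 9, S4 24; go to S3.
At S3 the remaining stops are S1 6, S4 23; go to S1.
At S1 the remaining stops are S4 17; go to S4.
Return S4→Hub: 11.
Total = 9 + 4 + 8 + 6 + 17 + 11 = 55.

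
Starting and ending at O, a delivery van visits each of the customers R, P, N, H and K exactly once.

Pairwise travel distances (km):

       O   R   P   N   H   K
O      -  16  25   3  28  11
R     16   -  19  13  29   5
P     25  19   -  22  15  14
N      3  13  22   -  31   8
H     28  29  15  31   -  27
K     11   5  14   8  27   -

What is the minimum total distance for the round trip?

With 5 stops there are 5!/2 = 60 distinct round trips (a route and its reverse cost the same).
O→R→P→N→H→K→O: 16+19+22+31+27+11 = 126
O→R→P→N→K→H→O: 16+19+22+8+27+28 = 120
O→R→P→H→N→K→O: 16+19+15+31+8+11 = 100
O→R→P→H→K→N→O: 16+19+15+27+8+3 = 88
O→R→P→K→N→H→O: 16+19+14+8+31+28 = 116
O→R→P→K→H→N→O: 16+19+14+27+31+3 = 110
O→R→N→P→H→K→O: 16+13+22+15+27+11 = 104
O→R→N→P→K→H→O: 16+13+22+14+27+28 = 120
O→R→N→H→P→K→O: 16+13+31+15+14+11 = 100
O→R→N→H→K→P→O: 16+13+31+27+14+25 = 126
O→R→N→K→P→H→O: 16+13+8+14+15+28 = 94
O→R→N→K→H→P→O: 16+13+8+27+15+25 = 104
O→R→H→P→N→K→O: 16+29+15+22+8+11 = 101
O→R→H→P→K→N→O: 16+29+15+14+8+3 = 85
… (46 more)
O→N→R→K→P→H→O: 3+13+5+14+15+28 = 78  ← best
The minimum is 78.
One optimal route: O → N → R → K → P → H → O (or its reverse).

78 km — the shortest possible round trip.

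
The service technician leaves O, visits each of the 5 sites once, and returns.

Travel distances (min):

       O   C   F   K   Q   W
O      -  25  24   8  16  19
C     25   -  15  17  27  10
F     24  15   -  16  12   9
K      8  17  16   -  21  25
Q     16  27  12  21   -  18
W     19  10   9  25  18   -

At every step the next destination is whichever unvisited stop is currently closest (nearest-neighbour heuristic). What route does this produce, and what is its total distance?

Total distance 86 min via the nearest-neighbour route O → K → F → W → C → Q → O.

O → [K:8 / Q:16 / W:19 / F:24 / C:25] → K (8)
K → [F:16 / C:17 / Q:21 / W:25] → F (16)
F → [W:9 / Q:12 / C:15] → W (9)
W → [C:10 / Q:18] → C (10)
C → [Q:27] → Q (27)
Return Q→O: 16.
Total = 8 + 16 + 9 + 10 + 27 + 16 = 86.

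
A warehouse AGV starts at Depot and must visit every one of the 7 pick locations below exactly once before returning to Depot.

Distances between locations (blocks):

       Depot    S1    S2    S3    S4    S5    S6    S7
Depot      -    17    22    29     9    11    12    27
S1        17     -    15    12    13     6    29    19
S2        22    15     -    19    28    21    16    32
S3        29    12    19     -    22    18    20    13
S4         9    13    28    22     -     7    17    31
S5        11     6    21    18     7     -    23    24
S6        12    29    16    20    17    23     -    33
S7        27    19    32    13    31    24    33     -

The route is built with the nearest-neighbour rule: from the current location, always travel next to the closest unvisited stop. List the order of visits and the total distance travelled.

Nearest-neighbour total = 107 blocks; route Depot → S4 → S5 → S1 → S3 → S7 → S2 → S6 → Depot.

At Depot the remaining stops are S4 9, S5 11, S6 12, S1 17, S2 22, S7 27, S3 29; go to S4.
At S4 the remaining stops are S5 7, S1 13, S6 17, S3 22, S2 28, S7 31; go to S5.
At S5 the remaining stops are S1 6, S3 18, S2 21, S6 23, S7 24; go to S1.
At S1 the remaining stops are S3 12, S2 15, S7 19, S6 29; go to S3.
At S3 the remaining stops are S7 13, S2 19, S6 20; go to S7.
At S7 the remaining stops are S2 32, S6 33; go to S2.
At S2 the remaining stops are S6 16; go to S6.
Return S6→Depot: 12.
Total = 9 + 7 + 6 + 12 + 13 + 32 + 16 + 12 = 107.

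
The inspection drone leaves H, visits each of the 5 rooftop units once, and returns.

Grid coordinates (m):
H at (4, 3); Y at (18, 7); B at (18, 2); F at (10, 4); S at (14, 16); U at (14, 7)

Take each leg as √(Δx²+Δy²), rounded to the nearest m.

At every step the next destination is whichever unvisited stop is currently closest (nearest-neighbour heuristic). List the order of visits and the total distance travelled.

Nearest-neighbour total = 51 m; route H → F → U → Y → B → S → H.

From H: distances to unvisited — F=6, U=11, B=14, Y=15, S=16. Nearest is F (6).
From F: distances to unvisited — U=5, B=8, Y=9, S=13. Nearest is U (5).
From U: distances to unvisited — Y=4, B=6, S=9. Nearest is Y (4).
From Y: distances to unvisited — B=5, S=10. Nearest is B (5).
From B: distances to unvisited — S=15. Nearest is S (15).
Return S→H: 16.
Total = 6 + 5 + 4 + 5 + 15 + 16 = 51.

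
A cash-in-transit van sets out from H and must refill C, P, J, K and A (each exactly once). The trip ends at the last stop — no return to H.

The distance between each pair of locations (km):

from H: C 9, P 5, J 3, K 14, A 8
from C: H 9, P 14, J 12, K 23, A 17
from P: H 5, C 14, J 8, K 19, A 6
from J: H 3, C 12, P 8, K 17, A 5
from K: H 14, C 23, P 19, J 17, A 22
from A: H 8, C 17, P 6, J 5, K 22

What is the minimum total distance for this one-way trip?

Minimum one-way distance = 51 km.

There are 5! = 120 possible orderings.
H→C→P→J→K→A: 9+14+8+17+22 = 70
H→C→P→J→A→K: 9+14+8+5+22 = 58
H→C→P→K→J→A: 9+14+19+17+5 = 64
H→C→P→K→A→J: 9+14+19+22+5 = 69
H→C→P→A→J→K: 9+14+6+5+17 = 51
H→C→P→A→K→J: 9+14+6+22+17 = 68
H→C→J→P→K→A: 9+12+8+19+22 = 70
H→C→J→P→A→K: 9+12+8+6+22 = 57
H→C→J→K→P→A: 9+12+17+19+6 = 63
H→C→J→K→A→P: 9+12+17+22+6 = 66
H→C→J→A→P→K: 9+12+5+6+19 = 51
H→C→J→A→K→P: 9+12+5+22+19 = 67
H→C→K→P→J→A: 9+23+19+8+5 = 64
H→C→K→P→A→J: 9+23+19+6+5 = 62
… (106 more)
The minimum is 51.
One shortest path: H → C → P → A → J → K.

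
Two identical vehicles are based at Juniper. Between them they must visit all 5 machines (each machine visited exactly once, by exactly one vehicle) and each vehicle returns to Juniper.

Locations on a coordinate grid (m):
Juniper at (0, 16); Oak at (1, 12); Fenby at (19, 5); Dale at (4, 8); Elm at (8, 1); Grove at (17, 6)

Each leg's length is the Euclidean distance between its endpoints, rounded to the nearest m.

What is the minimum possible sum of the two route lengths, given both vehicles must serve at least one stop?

There are 2^4 − 1 = 15 ways to divide the 5 stops into two non-empty groups. For each, the best each vehicle can do is its own shortest tour through its group:
  {Oak} + {Fenby, Dale, Elm, Grove}: 8 + 51 = 59
  {Fenby} + {Oak, Dale, Elm, Grove}: 44 + 47 = 91
  {Oak, Fenby} + {Dale, Elm, Grove}: 45 + 47 = 92
  {Dale} + {Oak, Fenby, Elm, Grove}: 18 + 51 = 69
  {Oak, Dale} + {Fenby, Elm, Grove}: 18 + 51 = 69
  {Fenby, Dale} + {Oak, Elm, Grove}: 46 + 47 = 93
  … (15 splits in total)
Best: vehicle 1 Juniper → Oak → Juniper = 8; vehicle 2 Juniper → Fenby → Grove → Elm → Dale → Juniper = 51; combined 59.

Minimum combined distance: 59 m.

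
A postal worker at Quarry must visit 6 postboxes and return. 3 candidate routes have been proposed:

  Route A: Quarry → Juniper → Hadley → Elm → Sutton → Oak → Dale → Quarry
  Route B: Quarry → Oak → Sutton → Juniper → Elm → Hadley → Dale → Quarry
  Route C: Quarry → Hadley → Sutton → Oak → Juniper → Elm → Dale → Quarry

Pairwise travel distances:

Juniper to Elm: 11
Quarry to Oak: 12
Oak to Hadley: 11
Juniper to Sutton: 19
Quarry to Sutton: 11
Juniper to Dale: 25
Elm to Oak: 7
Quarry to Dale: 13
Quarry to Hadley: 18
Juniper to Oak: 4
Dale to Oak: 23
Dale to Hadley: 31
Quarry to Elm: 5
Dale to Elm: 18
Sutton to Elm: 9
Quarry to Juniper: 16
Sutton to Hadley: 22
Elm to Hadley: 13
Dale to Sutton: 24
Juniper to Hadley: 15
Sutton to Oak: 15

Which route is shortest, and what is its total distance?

Route A: 16 + 15 + 13 + 9 + 15 + 23 + 13 = 104
Route B: 12 + 15 + 19 + 11 + 13 + 31 + 13 = 114
Route C: 18 + 22 + 15 + 4 + 11 + 18 + 13 = 101

Shortest is Route C, total 101.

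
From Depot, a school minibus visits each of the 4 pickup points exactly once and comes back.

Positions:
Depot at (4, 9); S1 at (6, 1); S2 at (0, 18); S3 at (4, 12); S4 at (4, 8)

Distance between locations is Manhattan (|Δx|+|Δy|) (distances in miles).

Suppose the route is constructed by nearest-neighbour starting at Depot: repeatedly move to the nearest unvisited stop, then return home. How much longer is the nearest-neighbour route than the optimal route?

From Depot: S4=1, S3=3, S1=10, S2=13 → choose S4 (1).
From S4: S3=4, S1=9, S2=14 → choose S3 (4).
From S3: S2=10, S1=13 → choose S2 (10).
From S2: S1=23 → choose S1 (23).
NN route Depot → S4 → S3 → S2 → S1 → Depot costs 48.
Optimal: Depot → S1 → S4 → S2 → S3 → Depot costs 46 (by enumerating all 12 distinct tours).
Excess = 48 − 46 = 2.

The nearest-neighbour route is 2 miles longer than optimal.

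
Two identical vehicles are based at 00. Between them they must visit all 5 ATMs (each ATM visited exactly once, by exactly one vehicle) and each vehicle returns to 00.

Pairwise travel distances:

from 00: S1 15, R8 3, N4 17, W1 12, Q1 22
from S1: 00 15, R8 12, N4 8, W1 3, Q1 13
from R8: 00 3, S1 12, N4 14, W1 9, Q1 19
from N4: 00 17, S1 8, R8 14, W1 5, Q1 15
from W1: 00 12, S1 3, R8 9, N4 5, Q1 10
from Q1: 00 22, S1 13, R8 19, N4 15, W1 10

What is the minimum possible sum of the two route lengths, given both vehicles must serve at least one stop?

Minimum combined distance: 66.

There are 2^4 − 1 = 15 ways to divide the 5 stops into two non-empty groups. For each, the best each vehicle can do is its own shortest tour through its group:
  {S1} + {R8, N4, W1, Q1}: 30 + 54 = 84
  {R8} + {S1, N4, W1, Q1}: 6 + 60 = 66
  {S1, R8} + {N4, W1, Q1}: 30 + 54 = 84
  {N4} + {S1, R8, W1, Q1}: 34 + 50 = 84
  {S1, N4} + {R8, W1, Q1}: 40 + 44 = 84
  {R8, N4} + {S1, W1, Q1}: 34 + 50 = 84
  … (15 splits in total)
Best: vehicle 1 00 → R8 → 00 = 6; vehicle 2 00 → S1 → N4 → W1 → Q1 → 00 = 60; combined 66.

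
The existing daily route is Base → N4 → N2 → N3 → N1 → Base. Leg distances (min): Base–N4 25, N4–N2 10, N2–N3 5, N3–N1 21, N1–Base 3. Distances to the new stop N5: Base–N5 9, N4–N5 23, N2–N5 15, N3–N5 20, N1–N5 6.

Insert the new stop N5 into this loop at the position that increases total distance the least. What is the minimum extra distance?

Adding 5 min by placing N5 on the N3–N1 leg.

Insertion cost between consecutive stops i–j is d(i,N5) + d(N5,j) − d(i,j):
  between Base and N4: 9 + 23 − 25 = 7
  between N4 and N2: 23 + 15 − 10 = 28
  between N2 and N3: 15 + 20 − 5 = 30
  between N3 and N1: 20 + 6 − 21 = 5
  between N1 and Base: 6 + 9 − 3 = 12
Cheapest insertion is between N3 and N1, adding 5.
New total = 64 + 5 = 69.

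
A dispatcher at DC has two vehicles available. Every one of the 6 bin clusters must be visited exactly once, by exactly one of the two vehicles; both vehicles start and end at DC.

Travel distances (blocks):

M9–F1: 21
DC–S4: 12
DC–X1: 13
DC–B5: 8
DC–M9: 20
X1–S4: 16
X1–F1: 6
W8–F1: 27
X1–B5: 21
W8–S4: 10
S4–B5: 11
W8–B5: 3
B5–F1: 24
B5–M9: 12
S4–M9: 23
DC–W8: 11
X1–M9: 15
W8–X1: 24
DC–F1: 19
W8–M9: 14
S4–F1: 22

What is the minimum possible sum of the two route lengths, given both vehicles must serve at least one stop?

Check every non-empty split of the stops between the two vehicles; for each half take its own optimal tour:
  {W8} + {X1, S4, B5, M9, F1}: 22 + 75 = 97
  {X1} + {W8, S4, B5, M9, F1}: 26 + 77 = 103
  {W8, X1} + {S4, B5, M9, F1}: 48 + 75 = 123
  {S4} + {W8, X1, B5, M9, F1}: 24 + 65 = 89
  {W8, S4} + {X1, B5, M9, F1}: 33 + 60 = 93
  {X1, S4} + {W8, B5, M9, F1}: 41 + 65 = 106
  … (31 splits in total)
Best: vehicle 1 DC → S4 → DC = 24; vehicle 2 DC → X1 → F1 → M9 → W8 → B5 → DC = 65; combined 89.

89 blocks — the smallest possible combined total.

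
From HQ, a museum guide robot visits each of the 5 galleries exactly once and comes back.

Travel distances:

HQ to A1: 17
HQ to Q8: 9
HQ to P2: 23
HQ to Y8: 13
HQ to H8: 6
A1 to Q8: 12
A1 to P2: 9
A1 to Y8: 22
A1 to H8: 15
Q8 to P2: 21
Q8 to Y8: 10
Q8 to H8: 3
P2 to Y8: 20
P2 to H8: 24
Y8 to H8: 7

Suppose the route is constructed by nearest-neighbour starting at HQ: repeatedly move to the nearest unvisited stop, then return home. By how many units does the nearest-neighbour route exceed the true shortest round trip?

From HQ: H8=6, Q8=9, Y8=13, A1=17, P2=23 → choose H8 (6).
From H8: Q8=3, Y8=7, A1=15, P2=24 → choose Q8 (3).
From Q8: Y8=10, A1=12, P2=21 → choose Y8 (10).
From Y8: P2=20, A1=22 → choose P2 (20).
From P2: A1=9 → choose A1 (9).
NN route HQ → H8 → Q8 → Y8 → P2 → A1 → HQ costs 65.
Optimal: HQ → Q8 → A1 → P2 → Y8 → H8 → HQ costs 63 (by enumerating all 60 distinct tours).
Excess = 65 − 63 = 2.

Excess over optimum: 2.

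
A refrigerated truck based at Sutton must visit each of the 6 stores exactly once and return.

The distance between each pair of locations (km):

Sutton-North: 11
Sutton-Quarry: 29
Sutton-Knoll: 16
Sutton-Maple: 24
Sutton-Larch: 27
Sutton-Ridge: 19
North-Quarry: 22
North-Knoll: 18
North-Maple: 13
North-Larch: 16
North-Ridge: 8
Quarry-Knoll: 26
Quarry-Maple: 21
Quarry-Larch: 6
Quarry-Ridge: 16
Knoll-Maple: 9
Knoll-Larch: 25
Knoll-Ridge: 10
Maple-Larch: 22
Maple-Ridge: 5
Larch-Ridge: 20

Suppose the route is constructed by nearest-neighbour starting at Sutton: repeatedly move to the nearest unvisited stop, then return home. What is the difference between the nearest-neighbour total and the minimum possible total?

Excess over optimum: 14 km.

From Sutton: North=11, Knoll=16, Ridge=19, Maple=24, Larch=27, Quarry=29 → choose North (11).
From North: Ridge=8, Maple=13, Larch=16, Knoll=18, Quarry=22 → choose Ridge (8).
From Ridge: Maple=5, Knoll=10, Quarry=16, Larch=20 → choose Maple (5).
From Maple: Knoll=9, Quarry=21, Larch=22 → choose Knoll (9).
From Knoll: Larch=25, Quarry=26 → choose Larch (25).
From Larch: Quarry=6 → choose Quarry (6).
NN route Sutton → North → Ridge → Maple → Knoll → Larch → Quarry → Sutton costs 93.
Optimal: Sutton → North → Larch → Quarry → Ridge → Maple → Knoll → Sutton costs 79 (by enumerating all 360 distinct tours).
Excess = 93 − 79 = 14.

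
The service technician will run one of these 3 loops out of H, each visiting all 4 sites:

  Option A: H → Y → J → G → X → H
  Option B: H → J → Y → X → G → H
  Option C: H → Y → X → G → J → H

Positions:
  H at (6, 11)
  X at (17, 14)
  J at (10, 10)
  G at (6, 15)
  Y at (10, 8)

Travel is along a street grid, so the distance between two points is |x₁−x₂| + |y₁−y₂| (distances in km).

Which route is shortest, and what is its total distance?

36 km — Option B is the shortest.

Option A: 7 + 2 + 9 + 12 + 14 = 44
Option B: 5 + 2 + 13 + 12 + 4 = 36
Option C: 7 + 13 + 12 + 9 + 5 = 46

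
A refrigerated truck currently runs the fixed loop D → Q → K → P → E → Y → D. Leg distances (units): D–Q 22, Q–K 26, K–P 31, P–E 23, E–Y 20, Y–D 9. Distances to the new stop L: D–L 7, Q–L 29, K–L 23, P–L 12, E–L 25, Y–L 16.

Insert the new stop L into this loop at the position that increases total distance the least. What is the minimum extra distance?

Adding 4 by placing L on the K–P leg.

Insertion cost between consecutive stops i–j is d(i,L) + d(L,j) − d(i,j):
  between D and Q: 7 + 29 − 22 = 14
  between Q and K: 29 + 23 − 26 = 26
  between K and P: 23 + 12 − 31 = 4
  between P and E: 12 + 25 − 23 = 14
  between E and Y: 25 + 16 − 20 = 21
  between Y and D: 16 + 7 − 9 = 14
Cheapest insertion is between K and P, adding 4.
New total = 131 + 4 = 135.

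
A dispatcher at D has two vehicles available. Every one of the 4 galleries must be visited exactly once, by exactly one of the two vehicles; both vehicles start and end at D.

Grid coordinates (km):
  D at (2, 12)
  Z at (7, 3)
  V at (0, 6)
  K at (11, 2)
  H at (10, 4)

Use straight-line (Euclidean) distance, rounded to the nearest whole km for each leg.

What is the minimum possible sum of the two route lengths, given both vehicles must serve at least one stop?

Try each way of splitting the stops between the two vehicles (each non-empty) and, for each split, find the best tour for each vehicle:
  {Z} + {V, K, H}: 20 + 31 = 51
  {V} + {Z, K, H}: 12 + 27 = 39
  {Z, V} + {K, H}: 24 + 26 = 50
  {K} + {Z, V, H}: 26 + 28 = 54
  {Z, K} + {V, H}: 27 + 27 = 54
  {V, K} + {Z, H}: 31 + 24 = 55
  … (7 splits in total)
Best: vehicle 1 D → V → D = 12; vehicle 2 D → Z → K → H → D = 27; combined 39.

39 km — the smallest possible combined total.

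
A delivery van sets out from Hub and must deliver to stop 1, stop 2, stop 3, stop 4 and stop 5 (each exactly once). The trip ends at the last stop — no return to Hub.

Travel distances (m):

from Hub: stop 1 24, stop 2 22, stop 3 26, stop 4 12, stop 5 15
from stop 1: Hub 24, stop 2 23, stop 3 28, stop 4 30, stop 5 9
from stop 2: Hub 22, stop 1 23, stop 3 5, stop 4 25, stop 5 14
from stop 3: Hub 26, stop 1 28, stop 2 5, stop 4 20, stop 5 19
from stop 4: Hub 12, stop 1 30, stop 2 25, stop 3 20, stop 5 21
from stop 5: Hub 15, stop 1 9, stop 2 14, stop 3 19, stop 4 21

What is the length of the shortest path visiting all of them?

Shortest open route: 60 m.

There are 5! = 120 possible orderings.
Hub - stop 1 - stop 2 - stop 3 - stop 4 - stop 5: 24+23+5+20+21 = 93
Hub - stop 1 - stop 2 - stop 3 - stop 5 - stop 4: 24+23+5+19+21 = 92
Hub - stop 1 - stop 2 - stop 4 - stop 3 - stop 5: 24+23+25+20+19 = 111
Hub - stop 1 - stop 2 - stop 4 - stop 5 - stop 3: 24+23+25+21+19 = 112
Hub - stop 1 - stop 2 - stop 5 - stop 3 - stop 4: 24+23+14+19+20 = 100
Hub - stop 1 - stop 2 - stop 5 - stop 4 - stop 3: 24+23+14+21+20 = 102
Hub - stop 1 - stop 3 - stop 2 - stop 4 - stop 5: 24+28+5+25+21 = 103
Hub - stop 1 - stop 3 - stop 2 - stop 5 - stop 4: 24+28+5+14+21 = 92
Hub - stop 1 - stop 3 - stop 4 - stop 2 - stop 5: 24+28+20+25+14 = 111
Hub - stop 1 - stop 3 - stop 4 - stop 5 - stop 2: 24+28+20+21+14 = 107
Hub - stop 1 - stop 3 - stop 5 - stop 2 - stop 4: 24+28+19+14+25 = 110
Hub - stop 1 - stop 3 - stop 5 - stop 4 - stop 2: 24+28+19+21+25 = 117
Hub - stop 1 - stop 4 - stop 2 - stop 3 - stop 5: 24+30+25+5+19 = 103
Hub - stop 1 - stop 4 - stop 2 - stop 5 - stop 3: 24+30+25+14+19 = 112
… (106 more)
Hub - stop 4 - stop 3 - stop 2 - stop 5 - stop 1: 12+20+5+14+9 = 60  ← best
The minimum is 60.
One shortest path: Hub → stop 4 → stop 3 → stop 2 → stop 5 → stop 1.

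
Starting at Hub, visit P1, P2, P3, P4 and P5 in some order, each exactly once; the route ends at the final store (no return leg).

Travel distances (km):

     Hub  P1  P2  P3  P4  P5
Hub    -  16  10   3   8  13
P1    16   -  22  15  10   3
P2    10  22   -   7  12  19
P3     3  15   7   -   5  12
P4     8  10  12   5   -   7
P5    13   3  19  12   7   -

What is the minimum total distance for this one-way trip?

There are 5! = 120 possible orderings.
Hub → P1 → P2 → P3 → P4 → P5: 16+22+7+5+7 = 57
Hub → P1 → P2 → P3 → P5 → P4: 16+22+7+12+7 = 64
Hub → P1 → P2 → P4 → P3 → P5: 16+22+12+5+12 = 67
Hub → P1 → P2 → P4 → P5 → P3: 16+22+12+7+12 = 69
Hub → P1 → P2 → P5 → P3 → P4: 16+22+19+12+5 = 74
Hub → P1 → P2 → P5 → P4 → P3: 16+22+19+7+5 = 69
Hub → P1 → P3 → P2 → P4 → P5: 16+15+7+12+7 = 57
Hub → P1 → P3 → P2 → P5 → P4: 16+15+7+19+7 = 64
Hub → P1 → P3 → P4 → P2 → P5: 16+15+5+12+19 = 67
Hub → P1 → P3 → P4 → P5 → P2: 16+15+5+7+19 = 62
Hub → P1 → P3 → P5 → P2 → P4: 16+15+12+19+12 = 74
Hub → P1 → P3 → P5 → P4 → P2: 16+15+12+7+12 = 62
Hub → P1 → P4 → P2 → P3 → P5: 16+10+12+7+12 = 57
Hub → P1 → P4 → P2 → P5 → P3: 16+10+12+19+12 = 69
… (106 more)
Hub → P2 → P3 → P4 → P5 → P1: 10+7+5+7+3 = 32  ← best
The minimum is 32.
One shortest path: Hub → P2 → P3 → P4 → P5 → P1.

Minimum one-way distance = 32 km.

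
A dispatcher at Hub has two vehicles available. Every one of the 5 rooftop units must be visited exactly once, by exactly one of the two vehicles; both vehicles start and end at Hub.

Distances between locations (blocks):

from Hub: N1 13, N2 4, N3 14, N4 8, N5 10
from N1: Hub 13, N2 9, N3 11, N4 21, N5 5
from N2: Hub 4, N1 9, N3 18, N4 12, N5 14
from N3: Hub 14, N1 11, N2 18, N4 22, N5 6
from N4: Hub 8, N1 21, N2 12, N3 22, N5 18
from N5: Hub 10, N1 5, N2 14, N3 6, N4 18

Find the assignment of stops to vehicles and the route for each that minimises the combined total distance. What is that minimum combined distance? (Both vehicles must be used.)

Try each way of splitting the stops between the two vehicles (each non-empty) and, for each split, find the best tour for each vehicle:
  {N1} + {N2, N3, N4, N5}: 26 + 54 = 80
  {N2} + {N1, N3, N4, N5}: 8 + 54 = 62
  {N1, N2} + {N3, N4, N5}: 26 + 46 = 72
  {N3} + {N1, N2, N4, N5}: 28 + 44 = 72
  {N1, N3} + {N2, N4, N5}: 38 + 44 = 82
  {N2, N3} + {N1, N4, N5}: 36 + 44 = 80
  … (15 splits in total)
  {N4} + {N1, N2, N3, N5}: 16 + 38 = 54  ← best
Best: vehicle 1 Hub → N4 → Hub = 16; vehicle 2 Hub → N2 → N1 → N5 → N3 → Hub = 38; combined 54.

54 blocks — the smallest possible combined total.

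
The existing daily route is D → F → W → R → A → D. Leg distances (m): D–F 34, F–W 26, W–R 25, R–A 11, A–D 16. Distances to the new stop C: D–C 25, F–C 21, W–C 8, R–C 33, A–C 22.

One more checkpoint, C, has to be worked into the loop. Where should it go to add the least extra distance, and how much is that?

Minimum extra distance: 3 m, inserting C between F and W.

Insertion cost between consecutive stops i–j is d(i,C) + d(C,j) − d(i,j):
  between D and F: 25 + 21 − 34 = 12
  between F and W: 21 + 8 − 26 = 3
  between W and R: 8 + 33 − 25 = 16
  between R and A: 33 + 22 − 11 = 44
  between A and D: 22 + 25 − 16 = 31
Cheapest insertion is between F and W, adding 3.
New total = 112 + 3 = 115.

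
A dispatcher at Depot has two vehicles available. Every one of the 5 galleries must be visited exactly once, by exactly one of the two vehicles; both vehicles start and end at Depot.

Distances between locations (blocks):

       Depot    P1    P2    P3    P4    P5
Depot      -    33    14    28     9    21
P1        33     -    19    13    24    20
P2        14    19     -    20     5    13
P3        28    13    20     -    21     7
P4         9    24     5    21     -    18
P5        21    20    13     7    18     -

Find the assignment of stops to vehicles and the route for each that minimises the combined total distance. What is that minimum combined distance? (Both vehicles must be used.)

92 blocks — the smallest possible combined total.

There are 2^4 − 1 = 15 ways to divide the 5 stops into two non-empty groups. For each, the best each vehicle can do is its own shortest tour through its group:
  {P1} + {P2, P3, P4, P5}: 66 + 62 = 128
  {P2} + {P1, P3, P4, P5}: 28 + 74 = 102
  {P1, P2} + {P3, P4, P5}: 66 + 58 = 124
  {P3} + {P1, P2, P4, P5}: 56 + 74 = 130
  {P1, P3} + {P2, P4, P5}: 74 + 48 = 122
  {P2, P3} + {P1, P4, P5}: 62 + 74 = 136
  … (15 splits in total)
  {P4} + {P1, P2, P3, P5}: 18 + 74 = 92  ← best
Best: vehicle 1 Depot → P4 → Depot = 18; vehicle 2 Depot → P2 → P1 → P3 → P5 → Depot = 74; combined 92.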